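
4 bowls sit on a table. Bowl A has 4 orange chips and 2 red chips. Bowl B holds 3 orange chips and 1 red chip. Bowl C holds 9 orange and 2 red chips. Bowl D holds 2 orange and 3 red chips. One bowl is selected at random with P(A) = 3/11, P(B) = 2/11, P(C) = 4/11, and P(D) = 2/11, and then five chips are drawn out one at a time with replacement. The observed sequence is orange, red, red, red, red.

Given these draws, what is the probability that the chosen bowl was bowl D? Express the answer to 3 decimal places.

The likelihood of the observed sequence under each hypothesis: P(data | bowl A) = (4/6)(2/6)(2/6)(2/6)(2/6) = 0.0082305; P(data | bowl B) = (3/4)(1/4)(1/4)(1/4)(1/4) = 0.0029297; P(data | bowl C) = (9/11)(2/11)(2/11)(2/11)(2/11) = 0.00089413; P(data | bowl D) = (2/5)(3/5)(3/5)(3/5)(3/5) = 0.05184.
Weighting by the prior gives 3/11 · 0.0082305 = 0.0022447, 2/11 · 0.0029297 = 0.00053267, 4/11 · 0.00089413 = 0.00032514, 2/11 · 0.05184 = 0.0094255; with total 0.012528.
By Bayes' rule, P(bowl D | data) = (0.0094255) / (0.012528) = 0.75236.

0.752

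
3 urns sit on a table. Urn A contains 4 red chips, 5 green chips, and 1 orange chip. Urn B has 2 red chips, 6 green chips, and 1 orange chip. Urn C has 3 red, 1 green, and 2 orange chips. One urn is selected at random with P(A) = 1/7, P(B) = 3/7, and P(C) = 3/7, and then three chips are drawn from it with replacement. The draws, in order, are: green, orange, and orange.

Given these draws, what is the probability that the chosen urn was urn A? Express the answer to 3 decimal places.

0.059

The likelihood of the observed sequence under each hypothesis: P(data | urn A) = (5/10)(1/10)(1/10) = 0.005; P(data | urn B) = (6/9)(1/9)(1/9) = 0.0082305; P(data | urn C) = (1/6)(2/6)(2/6) = 0.018519.
The prior-weighted likelihoods are 1/7 · 0.005 = 0.00071429, 3/7 · 0.0082305 = 0.0035273, 3/7 · 0.018519 = 0.0079365; summing to 0.012178.
So P(urn A | data) = (0.00071429) / (0.012178) = 0.058653.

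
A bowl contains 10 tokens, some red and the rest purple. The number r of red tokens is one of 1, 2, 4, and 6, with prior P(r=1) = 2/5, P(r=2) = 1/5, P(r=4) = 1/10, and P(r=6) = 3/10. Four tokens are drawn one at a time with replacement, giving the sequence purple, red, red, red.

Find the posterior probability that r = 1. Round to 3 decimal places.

The likelihood of the observed sequence under each hypothesis: P(data | r = 1) = (9/10)(1/10)(1/10)(1/10) = 0.0009; P(data | r = 2) = (8/10)(2/10)(2/10)(2/10) = 0.0064; P(data | r = 4) = (6/10)(4/10)(4/10)(4/10) = 0.0384; P(data | r = 6) = (4/10)(6/10)(6/10)(6/10) = 0.0864.
Multiplying each by its prior: 2/5 · 0.0009 = 0.00036, 1/5 · 0.0064 = 0.00128, 1/10 · 0.0384 = 0.00384, 3/10 · 0.0864 = 0.02592; these sum to 0.0314.
Therefore the posterior P(r = 1 | data) = (0.00036) / (0.0314) = 0.011465.

0.011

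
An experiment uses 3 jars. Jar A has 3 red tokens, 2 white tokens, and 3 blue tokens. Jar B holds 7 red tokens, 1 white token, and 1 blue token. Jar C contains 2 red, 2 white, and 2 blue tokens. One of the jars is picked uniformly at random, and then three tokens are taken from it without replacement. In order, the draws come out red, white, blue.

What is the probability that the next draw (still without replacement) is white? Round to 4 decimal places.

0.2456

Under each hypothesis, the probability of the observed sequence is: P(data | jar A) = (3/8)(2/7)(3/6) = 0.053571; P(data | jar B) = (7/9)(1/8)(1/7) = 0.013889; P(data | jar C) = (2/6)(2/5)(2/4) = 0.066667.
Multiplying each by its prior: 1/3 · 0.053571 = 0.017857, 1/3 · 0.013889 = 0.0046296, 1/3 · 0.066667 = 0.022222; with total 0.044709.
Dividing through by the total gives posterior P(jar A | data) = 0.39941, P(jar B | data) = 0.10355, P(jar C | data) = 0.49704.
So P(white next | data) = Σ P(white next | H) P(H | data) = (1/5)(0.39941) + (0)(0.10355) + (1/3)(0.49704) = 0.24556.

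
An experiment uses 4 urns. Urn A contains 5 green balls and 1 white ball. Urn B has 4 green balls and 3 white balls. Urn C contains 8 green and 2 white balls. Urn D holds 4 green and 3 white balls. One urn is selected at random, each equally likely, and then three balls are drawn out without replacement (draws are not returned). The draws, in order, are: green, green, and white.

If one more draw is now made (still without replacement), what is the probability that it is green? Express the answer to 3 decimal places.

0.709

The likelihood of the observed sequence under each hypothesis: P(data | urn A) = (5/6)(4/5)(1/4) = 0.16667; P(data | urn B) = (4/7)(3/6)(3/5) = 0.17143; P(data | urn C) = (8/10)(7/9)(2/8) = 0.15556; P(data | urn D) = (4/7)(3/6)(3/5) = 0.17143.
Weighting by the prior gives 1/4 · 0.16667 = 0.041667, 1/4 · 0.17143 = 0.042857, 1/4 · 0.15556 = 0.038889, 1/4 · 0.17143 = 0.042857; with total 0.16627.
Normalising, the posterior is P(urn A | data) = 0.2506, P(urn B | data) = 0.25776, P(urn C | data) = 0.23389, P(urn D | data) = 0.25776.
Averaging over the posterior, P(green next | data) = (1)(0.2506) + (1/2)(0.25776) + (6/7)(0.23389) + (1/2)(0.25776) = 0.70883.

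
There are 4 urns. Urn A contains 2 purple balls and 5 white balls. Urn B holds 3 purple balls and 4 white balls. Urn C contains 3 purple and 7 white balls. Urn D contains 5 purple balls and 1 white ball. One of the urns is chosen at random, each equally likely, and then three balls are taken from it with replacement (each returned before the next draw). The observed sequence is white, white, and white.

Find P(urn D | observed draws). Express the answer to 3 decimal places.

Compute the likelihood of the observed sequence for each case: P(data | urn A) = (5/7)(5/7)(5/7) = 0.36443; P(data | urn B) = (4/7)(4/7)(4/7) = 0.18659; P(data | urn C) = (7/10)(7/10)(7/10) = 0.343; P(data | urn D) = (1/6)(1/6)(1/6) = 0.0046296.
The prior-weighted likelihoods are 1/4 · 0.36443 = 0.091108, 1/4 · 0.18659 = 0.046647, 1/4 · 0.343 = 0.08575, 1/4 · 0.0046296 = 0.0011574; with total 0.22466.
Hence P(urn D | data) = (0.0011574) / (0.22466) = 0.0051518.

0.005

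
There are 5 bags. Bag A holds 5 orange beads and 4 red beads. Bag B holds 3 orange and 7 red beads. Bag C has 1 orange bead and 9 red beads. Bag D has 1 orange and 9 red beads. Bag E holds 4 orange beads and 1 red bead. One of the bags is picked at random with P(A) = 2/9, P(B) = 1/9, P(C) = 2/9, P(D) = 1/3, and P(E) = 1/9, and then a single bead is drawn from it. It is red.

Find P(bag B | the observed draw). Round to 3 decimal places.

0.111

Under each hypothesis, the probability of this draw is: P(data | bag A) = (4/9) = 4/9; P(data | bag B) = (7/10) = 7/10; P(data | bag C) = (9/10) = 9/10; P(data | bag D) = (9/10) = 9/10; P(data | bag E) = (1/5) = 1/5.
The prior-weighted likelihoods are 2/9 · 4/9 = 8/81, 1/9 · 7/10 = 7/90, 2/9 · 9/10 = 1/5, 1/3 · 9/10 = 3/10, 1/9 · 1/5 = 1/45; with total 283/405.
Hence P(bag B | data) = (7/90) / (283/405) = 63/566.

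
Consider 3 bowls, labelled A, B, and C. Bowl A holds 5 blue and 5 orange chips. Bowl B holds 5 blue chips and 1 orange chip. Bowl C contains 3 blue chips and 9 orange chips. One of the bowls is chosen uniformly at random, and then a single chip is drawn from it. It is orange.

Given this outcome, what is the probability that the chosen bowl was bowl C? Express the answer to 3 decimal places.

0.529

Compute the likelihood of this draw for each case: P(data | bowl A) = (5/10) = 1/2; P(data | bowl B) = (1/6) = 1/6; P(data | bowl C) = (9/12) = 3/4.
The prior-weighted likelihoods are 1/3 · 1/2 = 1/6, 1/3 · 1/6 = 1/18, 1/3 · 3/4 = 1/4; summing to 17/36.
Therefore the posterior P(bowl C | data) = (1/4) / (17/36) = 9/17.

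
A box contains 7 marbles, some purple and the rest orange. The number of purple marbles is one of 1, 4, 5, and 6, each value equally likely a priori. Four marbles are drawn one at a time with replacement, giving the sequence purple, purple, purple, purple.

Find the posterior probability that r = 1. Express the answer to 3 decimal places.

Under each hypothesis, the probability of the observed sequence is: P(data | r = 1) = (1/7)(1/7)(1/7)(1/7) = 0.00041649; P(data | r = 4) = (4/7)(4/7)(4/7)(4/7) = 0.10662; P(data | r = 5) = (5/7)(5/7)(5/7)(5/7) = 0.26031; P(data | r = 6) = (6/7)(6/7)(6/7)(6/7) = 0.53978.
Weighting by the prior gives 1/4 · 0.00041649 = 0.00010412, 1/4 · 0.10662 = 0.026656, 1/4 · 0.26031 = 0.065077, 1/4 · 0.53978 = 0.13494; with total 0.22678.
Hence P(r = 1 | data) = (0.00010412) / (0.22678) = 0.00045914.

0.000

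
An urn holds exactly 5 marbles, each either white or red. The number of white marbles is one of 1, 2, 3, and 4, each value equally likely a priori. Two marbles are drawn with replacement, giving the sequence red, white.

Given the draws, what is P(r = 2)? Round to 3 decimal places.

0.300

The likelihood of the observed sequence under each hypothesis: P(data | r = 1) = (4/5)(1/5) = 4/25; P(data | r = 2) = (3/5)(2/5) = 6/25; P(data | r = 3) = (2/5)(3/5) = 6/25; P(data | r = 4) = (1/5)(4/5) = 4/25.
Weighting by the prior gives 1/4 · 4/25 = 1/25, 1/4 · 6/25 = 3/50, 1/4 · 6/25 = 3/50, 1/4 · 4/25 = 1/25; with total 1/5.
Therefore the posterior P(r = 2 | data) = (3/50) / (1/5) = 3/10.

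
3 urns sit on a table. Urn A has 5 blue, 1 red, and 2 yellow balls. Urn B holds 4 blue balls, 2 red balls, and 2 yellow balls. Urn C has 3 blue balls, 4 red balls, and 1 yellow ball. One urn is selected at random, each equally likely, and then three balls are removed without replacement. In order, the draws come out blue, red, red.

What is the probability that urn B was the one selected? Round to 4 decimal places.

Compute the likelihood of the observed sequence for each case: P(data | urn A) = (5/8)(1/7)(0/6) = 0; P(data | urn B) = (4/8)(2/7)(1/6) = 1/42; P(data | urn C) = (3/8)(4/7)(3/6) = 3/28.
The prior-weighted likelihoods are 1/3 · 0 = 0, 1/3 · 1/42 = 1/126, 1/3 · 3/28 = 1/28; summing to 11/252.
Hence P(urn B | data) = (1/126) / (11/252) = 2/11.

0.1818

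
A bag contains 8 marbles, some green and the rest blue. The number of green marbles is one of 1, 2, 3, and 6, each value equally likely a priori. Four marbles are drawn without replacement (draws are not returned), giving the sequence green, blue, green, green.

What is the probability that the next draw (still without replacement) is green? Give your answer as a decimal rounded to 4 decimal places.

Compute the likelihood of the observed sequence for each case: P(data | r = 1) = (1/8)(7/7)(0/6) = 0; P(data | r = 2) = (2/8)(6/7)(1/6)(0/5) = 0; P(data | r = 3) = (3/8)(5/7)(2/6)(1/5) = 1/56; P(data | r = 6) = (6/8)(2/7)(5/6)(4/5) = 1/7.
Weighting by the prior gives 1/4 · 0 = 0, 1/4 · 0 = 0, 1/4 · 1/56 = 1/224, 1/4 · 1/7 = 1/28; these sum to 9/224.
Normalising, the posterior is P(r = 1 | data) = 0, P(r = 2 | data) = 0, P(r = 3 | data) = 1/9, P(r = 6 | data) = 8/9.
So P(green next | data) = Σ P(green next | H) P(H | data) = (0)(1/9) + (3/4)(8/9) = 2/3.

0.6667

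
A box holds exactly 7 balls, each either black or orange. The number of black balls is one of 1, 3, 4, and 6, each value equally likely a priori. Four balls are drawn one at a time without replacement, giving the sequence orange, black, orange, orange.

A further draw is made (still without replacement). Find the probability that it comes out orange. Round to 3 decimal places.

0.667

For each hypothesis, P(data | H) works out to: P(data | r = 1) = (6/7)(1/6)(5/5)(4/4) = 1/7; P(data | r = 3) = (4/7)(3/6)(3/5)(2/4) = 3/35; P(data | r = 4) = (3/7)(4/6)(2/5)(1/4) = 1/35; P(data | r = 6) = (1/7)(6/6)(0/5) = 0.
The prior-weighted likelihoods are 1/4 · 1/7 = 1/28, 1/4 · 3/35 = 3/140, 1/4 · 1/35 = 1/140, 1/4 · 0 = 0; summing to 9/140.
The posterior is then P(r = 1 | data) = 5/9, P(r = 3 | data) = 1/3, P(r = 4 | data) = 1/9, P(r = 6 | data) = 0.
So P(orange next | data) = Σ P(orange next | H) P(H | data) = (1)(5/9) + (1/3)(1/3) + (0)(1/9) = 2/3.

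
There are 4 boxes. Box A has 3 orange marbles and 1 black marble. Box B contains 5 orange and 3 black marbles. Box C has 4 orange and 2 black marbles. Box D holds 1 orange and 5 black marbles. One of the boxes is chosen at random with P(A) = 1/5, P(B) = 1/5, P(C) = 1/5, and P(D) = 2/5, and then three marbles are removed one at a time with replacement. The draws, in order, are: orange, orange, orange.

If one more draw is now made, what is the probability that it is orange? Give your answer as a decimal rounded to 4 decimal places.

Under each hypothesis, the probability of the observed sequence is: P(data | box A) = (3/4)(3/4)(3/4) = 0.42188; P(data | box B) = (5/8)(5/8)(5/8) = 0.24414; P(data | box C) = (4/6)(4/6)(4/6) = 0.2963; P(data | box D) = (1/6)(1/6)(1/6) = 0.0046296.
Weighting by the prior gives 1/5 · 0.42188 = 0.084375, 1/5 · 0.24414 = 0.048828, 1/5 · 0.2963 = 0.059259, 2/5 · 0.0046296 = 0.0018519; these sum to 0.19431.
The posterior is then P(box A | data) = 0.43422, P(box B | data) = 0.25128, P(box C | data) = 0.30497, P(box D | data) = 0.0095302.
So P(orange next | data) = Σ P(orange next | H) P(H | data) = (3/4)(0.43422) + (5/8)(0.25128) + (2/3)(0.30497) + (1/6)(0.0095302) = 0.68762.

0.6876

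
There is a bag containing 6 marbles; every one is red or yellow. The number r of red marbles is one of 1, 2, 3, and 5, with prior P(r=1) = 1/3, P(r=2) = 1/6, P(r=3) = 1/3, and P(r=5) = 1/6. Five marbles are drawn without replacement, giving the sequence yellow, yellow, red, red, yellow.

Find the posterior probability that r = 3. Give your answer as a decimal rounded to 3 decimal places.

0.600

For each hypothesis, P(data | H) works out to: P(data | r = 1) = (5/6)(4/5)(1/4)(0/3) = 0; P(data | r = 2) = (4/6)(3/5)(2/4)(1/3)(2/2) = 1/15; P(data | r = 3) = (3/6)(2/5)(3/4)(2/3)(1/2) = 1/20; P(data | r = 5) = (1/6)(0/5) = 0.
Multiplying each by its prior: 1/3 · 0 = 0, 1/6 · 1/15 = 1/90, 1/3 · 1/20 = 1/60, 1/6 · 0 = 0; summing to 1/36.
Therefore the posterior P(r = 3 | data) = (1/60) / (1/36) = 3/5.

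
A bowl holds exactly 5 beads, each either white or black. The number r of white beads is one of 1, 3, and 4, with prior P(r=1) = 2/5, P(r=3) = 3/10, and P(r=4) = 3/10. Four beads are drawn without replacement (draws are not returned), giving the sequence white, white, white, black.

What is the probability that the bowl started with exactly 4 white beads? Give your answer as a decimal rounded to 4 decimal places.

For each hypothesis, P(data | H) works out to: P(data | r = 1) = (1/5)(0/4) = 0; P(data | r = 3) = (3/5)(2/4)(1/3)(2/2) = 1/10; P(data | r = 4) = (4/5)(3/4)(2/3)(1/2) = 1/5.
The prior-weighted likelihoods are 2/5 · 0 = 0, 3/10 · 1/10 = 3/100, 3/10 · 1/5 = 3/50; with total 9/100.
So P(r = 4 | data) = (3/50) / (9/100) = 2/3.

0.6667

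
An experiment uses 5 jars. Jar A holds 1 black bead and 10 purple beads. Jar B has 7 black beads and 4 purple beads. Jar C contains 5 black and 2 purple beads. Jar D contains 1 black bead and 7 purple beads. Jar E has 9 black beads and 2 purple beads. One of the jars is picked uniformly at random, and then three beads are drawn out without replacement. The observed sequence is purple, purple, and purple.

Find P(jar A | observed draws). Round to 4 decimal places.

For each hypothesis, P(data | H) works out to: P(data | jar A) = (10/11)(9/10)(8/9) = 0.72727; P(data | jar B) = (4/11)(3/10)(2/9) = 0.024242; P(data | jar C) = (2/7)(1/6)(0/5) = 0; P(data | jar D) = (7/8)(6/7)(5/6) = 0.625; P(data | jar E) = (2/11)(1/10)(0/9) = 0.
Multiplying each by its prior: 1/5 · 0.72727 = 0.14545, 1/5 · 0.024242 = 0.0048485, 1/5 · 0 = 0, 1/5 · 0.625 = 0.125, 1/5 · 0 = 0; these sum to 0.2753.
Hence P(jar A | data) = (0.14545) / (0.2753) = 0.52834.

0.5283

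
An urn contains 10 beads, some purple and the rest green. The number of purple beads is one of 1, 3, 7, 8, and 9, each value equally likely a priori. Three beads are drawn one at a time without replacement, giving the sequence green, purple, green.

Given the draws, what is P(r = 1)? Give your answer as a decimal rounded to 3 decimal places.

0.281

Under each hypothesis, the probability of the observed sequence is: P(data | r = 1) = (9/10)(1/9)(8/8) = 1/10; P(data | r = 3) = (7/10)(3/9)(6/8) = 7/40; P(data | r = 7) = (3/10)(7/9)(2/8) = 7/120; P(data | r = 8) = (2/10)(8/9)(1/8) = 1/45; P(data | r = 9) = (1/10)(9/9)(0/8) = 0.
The prior-weighted likelihoods are 1/5 · 1/10 = 1/50, 1/5 · 7/40 = 7/200, 1/5 · 7/120 = 7/600, 1/5 · 1/45 = 1/225, 1/5 · 0 = 0; summing to 16/225.
Hence P(r = 1 | data) = (1/50) / (16/225) = 9/32.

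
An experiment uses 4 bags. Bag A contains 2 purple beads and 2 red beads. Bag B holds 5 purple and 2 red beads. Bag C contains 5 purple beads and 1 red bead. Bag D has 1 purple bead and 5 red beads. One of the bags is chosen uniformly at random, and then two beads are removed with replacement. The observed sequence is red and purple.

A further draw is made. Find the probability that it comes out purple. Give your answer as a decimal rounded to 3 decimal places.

0.560

Compute the likelihood of the observed sequence for each case: P(data | bag A) = (2/4)(2/4) = 0.25; P(data | bag B) = (2/7)(5/7) = 0.20408; P(data | bag C) = (1/6)(5/6) = 0.13889; P(data | bag D) = (5/6)(1/6) = 0.13889.
Weighting by the prior gives 1/4 · 0.25 = 0.0625, 1/4 · 0.20408 = 0.05102, 1/4 · 0.13889 = 0.034722, 1/4 · 0.13889 = 0.034722; summing to 0.18296.
The posterior is then P(bag A | data) = 0.3416, P(bag B | data) = 0.27885, P(bag C | data) = 0.18978, P(bag D | data) = 0.18978.
Averaging over the posterior, P(purple next | data) = (1/2)(0.3416) + (5/7)(0.27885) + (5/6)(0.18978) + (1/6)(0.18978) = 0.55975.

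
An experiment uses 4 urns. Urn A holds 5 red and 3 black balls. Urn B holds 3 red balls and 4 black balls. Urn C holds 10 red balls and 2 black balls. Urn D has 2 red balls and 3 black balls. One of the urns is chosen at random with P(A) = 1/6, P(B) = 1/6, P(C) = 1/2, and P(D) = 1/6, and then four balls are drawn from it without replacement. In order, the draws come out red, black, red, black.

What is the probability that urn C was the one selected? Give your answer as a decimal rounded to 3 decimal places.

0.150

Under each hypothesis, the probability of the observed sequence is: P(data | urn A) = (5/8)(3/7)(4/6)(2/5) = 0.071429; P(data | urn B) = (3/7)(4/6)(2/5)(3/4) = 0.085714; P(data | urn C) = (10/12)(2/11)(9/10)(1/9) = 0.015152; P(data | urn D) = (2/5)(3/4)(1/3)(2/2) = 0.1.
The prior-weighted likelihoods are 1/6 · 0.071429 = 0.011905, 1/6 · 0.085714 = 0.014286, 1/2 · 0.015152 = 0.0075758, 1/6 · 0.1 = 0.016667; with total 0.050433.
By Bayes' rule, P(urn C | data) = (0.0075758) / (0.050433) = 0.15021.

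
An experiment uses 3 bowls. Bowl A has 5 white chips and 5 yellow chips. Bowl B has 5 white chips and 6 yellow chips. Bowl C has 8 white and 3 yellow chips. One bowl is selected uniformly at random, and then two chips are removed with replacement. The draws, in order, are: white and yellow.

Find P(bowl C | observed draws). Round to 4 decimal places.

0.2849

For each hypothesis, P(data | H) works out to: P(data | bowl A) = (5/10)(5/10) = 0.25; P(data | bowl B) = (5/11)(6/11) = 0.24793; P(data | bowl C) = (8/11)(3/11) = 0.19835.
The prior-weighted likelihoods are 1/3 · 0.25 = 0.083333, 1/3 · 0.24793 = 0.082645, 1/3 · 0.19835 = 0.066116; these sum to 0.23209.
Hence P(bowl C | data) = (0.066116) / (0.23209) = 0.28487.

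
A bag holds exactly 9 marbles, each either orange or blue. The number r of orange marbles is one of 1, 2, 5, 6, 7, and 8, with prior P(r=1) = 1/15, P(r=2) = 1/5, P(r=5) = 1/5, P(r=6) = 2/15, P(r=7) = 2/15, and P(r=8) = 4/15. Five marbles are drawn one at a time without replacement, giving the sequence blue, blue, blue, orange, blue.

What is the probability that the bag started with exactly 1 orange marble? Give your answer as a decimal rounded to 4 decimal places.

For each hypothesis, P(data | H) works out to: P(data | r = 1) = (8/9)(7/8)(6/7)(1/6)(5/5) = 0.11111; P(data | r = 2) = (7/9)(6/8)(5/7)(2/6)(4/5) = 0.11111; P(data | r = 5) = (4/9)(3/8)(2/7)(5/6)(1/5) = 0.0079365; P(data | r = 6) = (3/9)(2/8)(1/7)(6/6)(0/5) = 0; P(data | r = 7) = (2/9)(1/8)(0/7) = 0; P(data | r = 8) = (1/9)(0/8) = 0.
Weighting by the prior gives 1/15 · 0.11111 = 0.0074074, 1/5 · 0.11111 = 0.022222, 1/5 · 0.0079365 = 0.0015873, 2/15 · 0 = 0, 2/15 · 0 = 0, 4/15 · 0 = 0; summing to 0.031217.
Therefore the posterior P(r = 1 | data) = (0.0074074) / (0.031217) = 0.23729.

0.2373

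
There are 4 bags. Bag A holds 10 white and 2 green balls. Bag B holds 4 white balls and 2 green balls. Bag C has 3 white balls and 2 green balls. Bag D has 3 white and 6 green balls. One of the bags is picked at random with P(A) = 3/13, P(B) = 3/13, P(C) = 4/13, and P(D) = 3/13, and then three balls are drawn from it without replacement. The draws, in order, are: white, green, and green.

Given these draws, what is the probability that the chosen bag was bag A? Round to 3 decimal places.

0.038

Compute the likelihood of the observed sequence for each case: P(data | bag A) = (10/12)(2/11)(1/10) = 0.015152; P(data | bag B) = (4/6)(2/5)(1/4) = 0.066667; P(data | bag C) = (3/5)(2/4)(1/3) = 0.1; P(data | bag D) = (3/9)(6/8)(5/7) = 0.17857.
Weighting by the prior gives 3/13 · 0.015152 = 0.0034965, 3/13 · 0.066667 = 0.015385, 4/13 · 0.1 = 0.030769, 3/13 · 0.17857 = 0.041209; with total 0.090859.
So P(bag A | data) = (0.0034965) / (0.090859) = 0.038483.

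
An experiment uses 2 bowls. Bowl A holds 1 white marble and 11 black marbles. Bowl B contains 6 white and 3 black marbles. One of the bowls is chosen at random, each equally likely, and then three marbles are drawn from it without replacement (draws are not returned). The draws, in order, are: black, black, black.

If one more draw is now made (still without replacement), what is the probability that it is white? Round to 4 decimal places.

0.1250

For each hypothesis, P(data | H) works out to: P(data | bowl A) = (11/12)(10/11)(9/10) = 3/4; P(data | bowl B) = (3/9)(2/8)(1/7) = 1/84.
Weighting by the prior gives 1/2 · 3/4 = 3/8, 1/2 · 1/84 = 1/168; with total 8/21.
Normalising, the posterior is P(bowl A | data) = 63/64, P(bowl B | data) = 1/64.
The predictive probability is P(white next | data) = (1/9)(63/64) + (1)(1/64) = 1/8.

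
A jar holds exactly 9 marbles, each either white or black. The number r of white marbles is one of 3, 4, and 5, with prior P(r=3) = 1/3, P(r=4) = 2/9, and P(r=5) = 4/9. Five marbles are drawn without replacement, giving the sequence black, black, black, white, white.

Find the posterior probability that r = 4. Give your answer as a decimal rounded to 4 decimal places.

0.2609

Compute the likelihood of the observed sequence for each case: P(data | r = 3) = (6/9)(5/8)(4/7)(3/6)(2/5) = 1/21; P(data | r = 4) = (5/9)(4/8)(3/7)(4/6)(3/5) = 1/21; P(data | r = 5) = (4/9)(3/8)(2/7)(5/6)(4/5) = 2/63.
The prior-weighted likelihoods are 1/3 · 1/21 = 1/63, 2/9 · 1/21 = 2/189, 4/9 · 2/63 = 8/567; these sum to 23/567.
Hence P(r = 4 | data) = (2/189) / (23/567) = 6/23.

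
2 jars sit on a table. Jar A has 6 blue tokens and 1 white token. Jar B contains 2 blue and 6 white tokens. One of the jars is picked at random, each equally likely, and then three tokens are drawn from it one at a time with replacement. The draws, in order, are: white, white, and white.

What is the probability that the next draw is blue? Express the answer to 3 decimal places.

For each hypothesis, P(data | H) works out to: P(data | jar A) = (1/7)(1/7)(1/7) = 0.0029155; P(data | jar B) = (6/8)(6/8)(6/8) = 0.42188.
Multiplying each by its prior: 1/2 · 0.0029155 = 0.0014577, 1/2 · 0.42188 = 0.21094; these sum to 0.2124.
The posterior is then P(jar A | data) = 0.0068633, P(jar B | data) = 0.99314.
The predictive probability is P(blue next | data) = (6/7)(0.0068633) + (1/4)(0.99314) = 0.25417.

0.254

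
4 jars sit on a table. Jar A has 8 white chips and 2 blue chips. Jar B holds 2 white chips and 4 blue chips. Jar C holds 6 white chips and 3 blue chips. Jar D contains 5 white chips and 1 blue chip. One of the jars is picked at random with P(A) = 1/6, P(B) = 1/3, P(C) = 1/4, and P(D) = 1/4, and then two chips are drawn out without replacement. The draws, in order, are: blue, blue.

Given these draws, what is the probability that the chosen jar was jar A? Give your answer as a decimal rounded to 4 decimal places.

For each hypothesis, P(data | H) works out to: P(data | jar A) = (2/10)(1/9) = 0.022222; P(data | jar B) = (4/6)(3/5) = 0.4; P(data | jar C) = (3/9)(2/8) = 0.083333; P(data | jar D) = (1/6)(0/5) = 0.
The prior-weighted likelihoods are 1/6 · 0.022222 = 0.0037037, 1/3 · 0.4 = 0.13333, 1/4 · 0.083333 = 0.020833, 1/4 · 0 = 0; summing to 0.15787.
Therefore the posterior P(jar A | data) = (0.0037037) / (0.15787) = 0.02346.

0.0235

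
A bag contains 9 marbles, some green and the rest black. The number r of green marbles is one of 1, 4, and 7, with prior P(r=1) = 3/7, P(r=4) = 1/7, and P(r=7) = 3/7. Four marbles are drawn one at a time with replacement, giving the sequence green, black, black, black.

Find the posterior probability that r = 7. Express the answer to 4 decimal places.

The likelihood of the observed sequence under each hypothesis: P(data | r = 1) = (1/9)(8/9)(8/9)(8/9) = 0.078037; P(data | r = 4) = (4/9)(5/9)(5/9)(5/9) = 0.076208; P(data | r = 7) = (7/9)(2/9)(2/9)(2/9) = 0.0085353.
The prior-weighted likelihoods are 3/7 · 0.078037 = 0.033444, 1/7 · 0.076208 = 0.010887, 3/7 · 0.0085353 = 0.003658; with total 0.047989.
Therefore the posterior P(r = 7 | data) = (0.003658) / (0.047989) = 0.076225.

0.0762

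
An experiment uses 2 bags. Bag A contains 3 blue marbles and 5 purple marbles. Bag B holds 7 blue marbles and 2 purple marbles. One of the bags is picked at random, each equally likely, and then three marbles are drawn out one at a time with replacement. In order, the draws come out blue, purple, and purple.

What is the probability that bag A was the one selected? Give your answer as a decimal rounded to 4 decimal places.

0.7923

Under each hypothesis, the probability of the observed sequence is: P(data | bag A) = (3/8)(5/8)(5/8) = 0.14648; P(data | bag B) = (7/9)(2/9)(2/9) = 0.038409.
Weighting by the prior gives 1/2 · 0.14648 = 0.073242, 1/2 · 0.038409 = 0.019204; these sum to 0.092447.
So P(bag A | data) = (0.073242) / (0.092447) = 0.79227.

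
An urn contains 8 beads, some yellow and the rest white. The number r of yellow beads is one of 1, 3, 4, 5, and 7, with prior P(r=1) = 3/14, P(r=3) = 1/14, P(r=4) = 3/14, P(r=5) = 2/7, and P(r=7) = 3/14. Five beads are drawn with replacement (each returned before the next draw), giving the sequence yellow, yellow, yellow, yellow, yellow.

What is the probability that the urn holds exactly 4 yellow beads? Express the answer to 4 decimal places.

0.0464

Compute the likelihood of the observed sequence for each case: P(data | r = 1) = (1/8)(1/8)(1/8)(1/8)(1/8) = 3.0518e-05; P(data | r = 3) = (3/8)(3/8)(3/8)(3/8)(3/8) = 0.0074158; P(data | r = 4) = (4/8)(4/8)(4/8)(4/8)(4/8) = 0.03125; P(data | r = 5) = (5/8)(5/8)(5/8)(5/8)(5/8) = 0.095367; P(data | r = 7) = (7/8)(7/8)(7/8)(7/8)(7/8) = 0.51291.
The prior-weighted likelihoods are 3/14 · 3.0518e-05 = 6.5395e-06, 1/14 · 0.0074158 = 0.0005297, 3/14 · 0.03125 = 0.0066964, 2/7 · 0.095367 = 0.027248, 3/14 · 0.51291 = 0.10991; with total 0.14439.
Therefore the posterior P(r = 4 | data) = (0.0066964) / (0.14439) = 0.046378.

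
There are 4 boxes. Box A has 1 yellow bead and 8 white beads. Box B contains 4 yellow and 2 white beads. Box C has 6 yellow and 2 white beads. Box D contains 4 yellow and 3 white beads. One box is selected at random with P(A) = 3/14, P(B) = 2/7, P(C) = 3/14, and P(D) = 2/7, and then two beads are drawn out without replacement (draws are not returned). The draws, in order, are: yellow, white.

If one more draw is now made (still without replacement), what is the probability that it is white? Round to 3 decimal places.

For each hypothesis, P(data | H) works out to: P(data | box A) = (1/9)(8/8) = 1/9; P(data | box B) = (4/6)(2/5) = 4/15; P(data | box C) = (6/8)(2/7) = 3/14; P(data | box D) = (4/7)(3/6) = 2/7.
The prior-weighted likelihoods are 3/14 · 1/9 = 1/42, 2/7 · 4/15 = 8/105, 3/14 · 3/14 = 9/196, 2/7 · 2/7 = 4/49; summing to 223/980.
Dividing through by the total gives posterior P(box A | data) = 70/669, P(box B | data) = 224/669, P(box C | data) = 45/223, P(box D | data) = 80/223.
Averaging over the posterior, P(white next | data) = (1)(70/669) + (1/4)(224/669) + (1/6)(45/223) + (2/5)(80/223) = 163/446.

0.365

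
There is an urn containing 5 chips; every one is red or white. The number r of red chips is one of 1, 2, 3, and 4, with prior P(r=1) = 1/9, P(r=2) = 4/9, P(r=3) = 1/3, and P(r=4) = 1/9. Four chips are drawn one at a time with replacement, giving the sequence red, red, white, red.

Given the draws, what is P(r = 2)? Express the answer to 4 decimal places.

Compute the likelihood of the observed sequence for each case: P(data | r = 1) = (1/5)(1/5)(4/5)(1/5) = 0.0064; P(data | r = 2) = (2/5)(2/5)(3/5)(2/5) = 0.0384; P(data | r = 3) = (3/5)(3/5)(2/5)(3/5) = 0.0864; P(data | r = 4) = (4/5)(4/5)(1/5)(4/5) = 0.1024.
Weighting by the prior gives 1/9 · 0.0064 = 0.00071111, 4/9 · 0.0384 = 0.017067, 1/3 · 0.0864 = 0.0288, 1/9 · 0.1024 = 0.011378; with total 0.057956.
Hence P(r = 2 | data) = (0.017067) / (0.057956) = 0.29448.

0.2945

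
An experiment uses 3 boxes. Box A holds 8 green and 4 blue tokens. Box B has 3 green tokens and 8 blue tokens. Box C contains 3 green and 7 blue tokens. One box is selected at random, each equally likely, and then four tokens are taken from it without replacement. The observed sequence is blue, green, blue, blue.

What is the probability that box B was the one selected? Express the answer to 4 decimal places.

Under each hypothesis, the probability of the observed sequence is: P(data | box A) = (4/12)(8/11)(3/10)(2/9) = 0.016162; P(data | box B) = (8/11)(3/10)(7/9)(6/8) = 0.12727; P(data | box C) = (7/10)(3/9)(6/8)(5/7) = 0.125.
Weighting by the prior gives 1/3 · 0.016162 = 0.0053872, 1/3 · 0.12727 = 0.042424, 1/3 · 0.125 = 0.041667; these sum to 0.089478.
By Bayes' rule, P(box B | data) = (0.042424) / (0.089478) = 0.47413.

0.4741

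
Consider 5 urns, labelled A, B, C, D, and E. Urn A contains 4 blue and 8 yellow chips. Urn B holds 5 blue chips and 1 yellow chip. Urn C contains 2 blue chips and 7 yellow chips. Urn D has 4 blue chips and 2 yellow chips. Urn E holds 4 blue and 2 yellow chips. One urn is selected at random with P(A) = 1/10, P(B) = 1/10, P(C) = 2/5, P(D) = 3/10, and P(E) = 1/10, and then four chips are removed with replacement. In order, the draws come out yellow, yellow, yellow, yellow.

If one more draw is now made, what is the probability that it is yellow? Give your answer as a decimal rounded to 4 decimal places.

Under each hypothesis, the probability of the observed sequence is: P(data | urn A) = (8/12)(8/12)(8/12)(8/12) = 0.19753; P(data | urn B) = (1/6)(1/6)(1/6)(1/6) = 0.0007716; P(data | urn C) = (7/9)(7/9)(7/9)(7/9) = 0.36595; P(data | urn D) = (2/6)(2/6)(2/6)(2/6) = 0.012346; P(data | urn E) = (2/6)(2/6)(2/6)(2/6) = 0.012346.
Weighting by the prior gives 1/10 · 0.19753 = 0.019753, 1/10 · 0.0007716 = 7.716e-05, 2/5 · 0.36595 = 0.14638, 3/10 · 0.012346 = 0.0037037, 1/10 · 0.012346 = 0.0012346; summing to 0.17115.
Normalising, the posterior is P(urn A | data) = 0.11541, P(urn B | data) = 0.00045084, P(urn C | data) = 0.85528, P(urn D | data) = 0.02164, P(urn E | data) = 0.0072134.
The predictive probability is P(yellow next | data) = (2/3)(0.11541) + (1/6)(0.00045084) + (7/9)(0.85528) + (1/3)(0.02164) + (1/3)(0.0072134) = 0.75185.

0.7519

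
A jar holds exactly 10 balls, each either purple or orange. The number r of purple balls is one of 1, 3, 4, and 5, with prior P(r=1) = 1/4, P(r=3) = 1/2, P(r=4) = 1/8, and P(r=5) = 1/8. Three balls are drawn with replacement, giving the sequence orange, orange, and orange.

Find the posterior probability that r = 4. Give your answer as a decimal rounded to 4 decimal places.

0.0681

Under each hypothesis, the probability of the observed sequence is: P(data | r = 1) = (9/10)(9/10)(9/10) = 0.729; P(data | r = 3) = (7/10)(7/10)(7/10) = 0.343; P(data | r = 4) = (6/10)(6/10)(6/10) = 0.216; P(data | r = 5) = (5/10)(5/10)(5/10) = 0.125.
Weighting by the prior gives 1/4 · 0.729 = 0.18225, 1/2 · 0.343 = 0.1715, 1/8 · 0.216 = 0.027, 1/8 · 0.125 = 0.015625; summing to 0.39637.
By Bayes' rule, P(r = 4 | data) = (0.027) / (0.39637) = 0.068117.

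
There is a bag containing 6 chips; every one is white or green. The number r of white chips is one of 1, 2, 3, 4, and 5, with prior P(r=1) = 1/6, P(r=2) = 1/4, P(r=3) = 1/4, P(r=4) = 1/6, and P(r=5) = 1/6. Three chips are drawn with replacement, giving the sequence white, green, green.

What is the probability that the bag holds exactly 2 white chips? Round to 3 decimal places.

0.357

For each hypothesis, P(data | H) works out to: P(data | r = 1) = (1/6)(5/6)(5/6) = 0.11574; P(data | r = 2) = (2/6)(4/6)(4/6) = 0.14815; P(data | r = 3) = (3/6)(3/6)(3/6) = 0.125; P(data | r = 4) = (4/6)(2/6)(2/6) = 0.074074; P(data | r = 5) = (5/6)(1/6)(1/6) = 0.023148.
The prior-weighted likelihoods are 1/6 · 0.11574 = 0.01929, 1/4 · 0.14815 = 0.037037, 1/4 · 0.125 = 0.03125, 1/6 · 0.074074 = 0.012346, 1/6 · 0.023148 = 0.003858; summing to 0.10378.
So P(r = 2 | data) = (0.037037) / (0.10378) = 0.35688.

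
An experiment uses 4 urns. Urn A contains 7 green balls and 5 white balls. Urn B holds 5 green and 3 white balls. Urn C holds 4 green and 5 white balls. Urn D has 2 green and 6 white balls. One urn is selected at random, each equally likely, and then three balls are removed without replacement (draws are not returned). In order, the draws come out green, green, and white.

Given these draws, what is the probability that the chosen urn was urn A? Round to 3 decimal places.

Compute the likelihood of the observed sequence for each case: P(data | urn A) = (7/12)(6/11)(5/10) = 7/44; P(data | urn B) = (5/8)(4/7)(3/6) = 5/28; P(data | urn C) = (4/9)(3/8)(5/7) = 5/42; P(data | urn D) = (2/8)(1/7)(6/6) = 1/28.
The prior-weighted likelihoods are 1/4 · 7/44 = 7/176, 1/4 · 5/28 = 5/112, 1/4 · 5/42 = 5/168, 1/4 · 1/28 = 1/112; these sum to 65/528.
By Bayes' rule, P(urn A | data) = (7/176) / (65/528) = 21/65.

0.323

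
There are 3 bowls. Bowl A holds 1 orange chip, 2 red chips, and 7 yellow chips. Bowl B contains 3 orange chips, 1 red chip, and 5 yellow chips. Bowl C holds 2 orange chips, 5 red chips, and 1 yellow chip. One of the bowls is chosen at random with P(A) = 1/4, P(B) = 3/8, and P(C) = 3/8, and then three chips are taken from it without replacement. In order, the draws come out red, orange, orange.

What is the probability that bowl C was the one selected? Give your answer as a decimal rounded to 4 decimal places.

0.7143

Under each hypothesis, the probability of the observed sequence is: P(data | bowl A) = (2/10)(1/9)(0/8) = 0; P(data | bowl B) = (1/9)(3/8)(2/7) = 1/84; P(data | bowl C) = (5/8)(2/7)(1/6) = 5/168.
Multiplying each by its prior: 1/4 · 0 = 0, 3/8 · 1/84 = 1/224, 3/8 · 5/168 = 5/448; these sum to 1/64.
Therefore the posterior P(bowl C | data) = (5/448) / (1/64) = 5/7.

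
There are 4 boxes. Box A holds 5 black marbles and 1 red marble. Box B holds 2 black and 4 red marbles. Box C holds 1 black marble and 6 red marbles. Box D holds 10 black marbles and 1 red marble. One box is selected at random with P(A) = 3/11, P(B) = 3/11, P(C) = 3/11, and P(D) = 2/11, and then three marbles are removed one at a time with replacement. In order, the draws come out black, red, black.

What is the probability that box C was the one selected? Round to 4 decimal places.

Under each hypothesis, the probability of the observed sequence is: P(data | box A) = (5/6)(1/6)(5/6) = 0.11574; P(data | box B) = (2/6)(4/6)(2/6) = 0.074074; P(data | box C) = (1/7)(6/7)(1/7) = 0.017493; P(data | box D) = (10/11)(1/11)(10/11) = 0.075131.
Multiplying each by its prior: 3/11 · 0.11574 = 0.031566, 3/11 · 0.074074 = 0.020202, 3/11 · 0.017493 = 0.0047707, 2/11 · 0.075131 = 0.01366; with total 0.070199.
Hence P(box C | data) = (0.0047707) / (0.070199) = 0.067961.

0.0680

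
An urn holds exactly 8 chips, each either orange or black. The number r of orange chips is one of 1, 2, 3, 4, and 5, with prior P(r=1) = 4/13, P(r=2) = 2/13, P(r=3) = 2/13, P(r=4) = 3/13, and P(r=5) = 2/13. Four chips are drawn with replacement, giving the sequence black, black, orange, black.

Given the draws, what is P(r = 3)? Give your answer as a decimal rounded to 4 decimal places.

Under each hypothesis, the probability of the observed sequence is: P(data | r = 1) = (7/8)(7/8)(1/8)(7/8) = 0.08374; P(data | r = 2) = (6/8)(6/8)(2/8)(6/8) = 0.10547; P(data | r = 3) = (5/8)(5/8)(3/8)(5/8) = 0.091553; P(data | r = 4) = (4/8)(4/8)(4/8)(4/8) = 0.0625; P(data | r = 5) = (3/8)(3/8)(5/8)(3/8) = 0.032959.
Multiplying each by its prior: 4/13 · 0.08374 = 0.025766, 2/13 · 0.10547 = 0.016226, 2/13 · 0.091553 = 0.014085, 3/13 · 0.0625 = 0.014423, 2/13 · 0.032959 = 0.0050706; these sum to 0.075571.
Therefore the posterior P(r = 3 | data) = (0.014085) / (0.075571) = 0.18638.

0.1864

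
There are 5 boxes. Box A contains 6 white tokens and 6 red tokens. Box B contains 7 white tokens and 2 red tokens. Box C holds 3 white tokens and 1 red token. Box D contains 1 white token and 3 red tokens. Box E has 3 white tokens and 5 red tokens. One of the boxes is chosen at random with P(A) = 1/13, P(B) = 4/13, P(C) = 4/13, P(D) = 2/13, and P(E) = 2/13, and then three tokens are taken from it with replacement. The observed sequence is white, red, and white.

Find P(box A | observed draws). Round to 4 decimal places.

0.0836

For each hypothesis, P(data | H) works out to: P(data | box A) = (6/12)(6/12)(6/12) = 0.125; P(data | box B) = (7/9)(2/9)(7/9) = 0.13443; P(data | box C) = (3/4)(1/4)(3/4) = 0.14062; P(data | box D) = (1/4)(3/4)(1/4) = 0.046875; P(data | box E) = (3/8)(5/8)(3/8) = 0.087891.
The prior-weighted likelihoods are 1/13 · 0.125 = 0.0096154, 4/13 · 0.13443 = 0.041363, 4/13 · 0.14062 = 0.043269, 2/13 · 0.046875 = 0.0072115, 2/13 · 0.087891 = 0.013522; summing to 0.11498.
So P(box A | data) = (0.0096154) / (0.11498) = 0.083626.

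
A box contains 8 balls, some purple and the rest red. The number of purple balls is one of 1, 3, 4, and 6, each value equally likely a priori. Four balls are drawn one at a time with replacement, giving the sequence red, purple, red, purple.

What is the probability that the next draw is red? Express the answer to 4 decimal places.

0.5156

Compute the likelihood of the observed sequence for each case: P(data | r = 1) = (7/8)(1/8)(7/8)(1/8) = 0.011963; P(data | r = 3) = (5/8)(3/8)(5/8)(3/8) = 0.054932; P(data | r = 4) = (4/8)(4/8)(4/8)(4/8) = 0.0625; P(data | r = 6) = (2/8)(6/8)(2/8)(6/8) = 0.035156.
Weighting by the prior gives 1/4 · 0.011963 = 0.0029907, 1/4 · 0.054932 = 0.013733, 1/4 · 0.0625 = 0.015625, 1/4 · 0.035156 = 0.0087891; with total 0.041138.
The posterior is then P(r = 1 | data) = 0.0727, P(r = 3 | data) = 0.33383, P(r = 4 | data) = 0.37982, P(r = 6 | data) = 0.21365.
Averaging over the posterior, P(red next | data) = (7/8)(0.0727) + (5/8)(0.33383) + (1/2)(0.37982) + (1/4)(0.21365) = 0.51558.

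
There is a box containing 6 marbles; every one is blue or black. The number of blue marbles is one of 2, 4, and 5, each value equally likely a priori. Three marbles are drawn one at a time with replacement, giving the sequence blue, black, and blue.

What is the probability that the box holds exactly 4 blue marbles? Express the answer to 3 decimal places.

0.438

For each hypothesis, P(data | H) works out to: P(data | r = 2) = (2/6)(4/6)(2/6) = 2/27; P(data | r = 4) = (4/6)(2/6)(4/6) = 4/27; P(data | r = 5) = (5/6)(1/6)(5/6) = 25/216.
The prior-weighted likelihoods are 1/3 · 2/27 = 2/81, 1/3 · 4/27 = 4/81, 1/3 · 25/216 = 25/648; summing to 73/648.
Hence P(r = 4 | data) = (4/81) / (73/648) = 32/73.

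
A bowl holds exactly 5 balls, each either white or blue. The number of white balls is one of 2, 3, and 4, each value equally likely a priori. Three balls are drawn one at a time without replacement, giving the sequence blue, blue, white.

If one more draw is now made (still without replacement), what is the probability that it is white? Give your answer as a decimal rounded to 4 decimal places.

0.6667

Under each hypothesis, the probability of the observed sequence is: P(data | r = 2) = (3/5)(2/4)(2/3) = 1/5; P(data | r = 3) = (2/5)(1/4)(3/3) = 1/10; P(data | r = 4) = (1/5)(0/4) = 0.
Multiplying each by its prior: 1/3 · 1/5 = 1/15, 1/3 · 1/10 = 1/30, 1/3 · 0 = 0; these sum to 1/10.
Normalising, the posterior is P(r = 2 | data) = 2/3, P(r = 3 | data) = 1/3, P(r = 4 | data) = 0.
So P(white next | data) = Σ P(white next | H) P(H | data) = (1/2)(2/3) + (1)(1/3) = 2/3.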